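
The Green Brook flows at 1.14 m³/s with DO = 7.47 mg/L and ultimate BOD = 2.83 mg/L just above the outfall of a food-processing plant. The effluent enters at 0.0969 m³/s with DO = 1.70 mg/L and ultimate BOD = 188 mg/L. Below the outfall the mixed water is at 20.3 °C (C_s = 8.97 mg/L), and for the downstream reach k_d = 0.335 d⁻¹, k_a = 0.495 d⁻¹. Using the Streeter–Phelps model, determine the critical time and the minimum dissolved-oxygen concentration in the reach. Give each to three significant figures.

t_c ≈ 2.09 d; minimum DO ≈ 3.15 mg/L

Mixed DO = (1.14×7.47 + 0.0969×1.70)/(1.14+0.0969) = 8.681/1.237 = 7.018 mg/L.
Mixed L₀ = (1.14×2.83 + 0.0969×188)/(1.237) = 21.44/1.237 = 17.34 mg/L.
Initial deficit D₀ = C_s − DO₀ = 8.97 − 7.018 = 1.952 mg/L.
t_c = (1/0.1600) ln[(0.495/0.335)(1 − 1.952×0.1600/(0.335×17.34))] = 6.250 × ln(1.398) = 2.095 d.
D_c = (0.335/0.495) × 17.34 × e^(−0.335×2.095) = 0.6768 × 17.34 × 0.4957 = 5.816 mg/L.
Minimum DO = 8.97 − 5.816 = 3.154 mg/L.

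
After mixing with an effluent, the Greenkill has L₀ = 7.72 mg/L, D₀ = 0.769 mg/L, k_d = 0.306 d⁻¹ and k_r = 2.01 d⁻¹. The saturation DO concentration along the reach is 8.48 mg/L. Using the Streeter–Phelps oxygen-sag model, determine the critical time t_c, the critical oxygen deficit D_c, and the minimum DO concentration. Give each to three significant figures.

With k_r/k_d = 6.569 and 1 − D₀(k_r−k_d)/(k_d L₀) = 0.4453,
t_c = ln(6.569 × 0.4453) / (2.01 − 0.306) = ln(2.925) / 1.704 = 1.073/1.704 = 0.6299 d.
L(t_c) = L₀ e^(−k_d t_c) = 7.72 × 0.8247 = 6.367 mg/L, and at the critical point k_r D_c = k_d L, so D_c = (0.306/2.01) × 6.367 = 0.9693 mg/L.
Minimum DO = C_s − D_c = 8.48 − 0.9693 = 7.511 mg/L.

t_c ≈ 0.630 d; D_c ≈ 0.969 mg/L; min DO ≈ 7.51 mg/L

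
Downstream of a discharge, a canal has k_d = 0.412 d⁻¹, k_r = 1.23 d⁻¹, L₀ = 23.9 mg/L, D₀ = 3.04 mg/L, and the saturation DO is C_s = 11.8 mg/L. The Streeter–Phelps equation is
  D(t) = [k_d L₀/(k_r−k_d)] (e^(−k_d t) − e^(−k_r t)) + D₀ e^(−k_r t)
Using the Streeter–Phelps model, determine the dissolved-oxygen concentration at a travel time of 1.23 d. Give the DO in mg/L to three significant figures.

k_d L₀/(k_r−k_d) = 0.412×23.9/(1.23−0.412) = 9.847/0.8180 = 12.04 mg/L.
e^(−k_d t) = e^(−0.412×1.230) = 0.6024; e^(−k_r t) = e^(−1.23×1.230) = 0.2203.
D = 12.04 × (0.6024 − 0.2203) + 3.04 × 0.2203 = 4.600 + 0.6696 = 5.270 mg/L.
DO = C_s − D = 11.8 − 5.270 = 6.530 mg/L.

DO ≈ 6.53 mg/L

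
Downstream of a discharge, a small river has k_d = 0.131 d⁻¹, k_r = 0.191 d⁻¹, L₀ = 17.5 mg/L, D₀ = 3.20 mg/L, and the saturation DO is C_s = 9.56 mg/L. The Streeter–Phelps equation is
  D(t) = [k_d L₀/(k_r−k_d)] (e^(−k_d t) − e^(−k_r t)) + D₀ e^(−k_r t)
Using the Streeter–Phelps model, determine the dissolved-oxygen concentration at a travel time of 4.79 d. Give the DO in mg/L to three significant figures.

DO ≈ 3.18 mg/L

k_d L₀/(k_r−k_d) = 0.131×17.5/(0.191−0.131) = 2.292/0.06000 = 38.21 mg/L.
e^(−k_d t) = e^(−0.131×4.790) = 0.5339; e^(−k_r t) = e^(−0.191×4.790) = 0.4006.
D = 38.21 × (0.5339 − 0.4006) + 3.20 × 0.4006 = 5.096 + 1.282 = 6.378 mg/L.
DO = C_s − D = 9.56 − 6.378 = 3.182 mg/L.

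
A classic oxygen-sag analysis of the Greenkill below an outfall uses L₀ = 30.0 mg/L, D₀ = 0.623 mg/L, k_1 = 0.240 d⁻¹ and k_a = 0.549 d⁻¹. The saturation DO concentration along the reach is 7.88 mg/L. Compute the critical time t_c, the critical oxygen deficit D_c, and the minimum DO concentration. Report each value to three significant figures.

t_c = [1/(k_a−k_1)] ln[(k_a/k_1)(1 − D₀(k_a−k_1)/(k_1 L₀))]
= [1/(0.549−0.240)] ln[(0.549/0.240)(1 − 0.623×0.3090/(0.240×30.0))]
= (1/0.3090) ln[2.288 × 0.9733] = 3.236 × ln(2.226) = 3.236 × 0.8004 = 2.590 d.
L(t_c) = L₀ e^(−k_1 t_c) = 30.0 × 0.5371 = 16.11 mg/L, and at the critical point k_a D_c = k_1 L, so D_c = (0.240/0.549) × 16.11 = 7.043 mg/L.
Minimum DO = C_s − D_c = 7.88 − 7.043 = 0.8365 mg/L.

t_c ≈ 2.59 d; D_c ≈ 7.04 mg/L; min DO ≈ 0.837 mg/L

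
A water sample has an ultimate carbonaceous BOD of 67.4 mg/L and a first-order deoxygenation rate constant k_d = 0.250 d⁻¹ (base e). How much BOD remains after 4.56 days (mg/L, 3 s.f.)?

L_t = L₀ e^(−k_d t) = 67.4 × e^(−0.250×4.56) = 67.4 × 0.3198 = 21.56 mg/L.

L ≈ 21.6 mg/L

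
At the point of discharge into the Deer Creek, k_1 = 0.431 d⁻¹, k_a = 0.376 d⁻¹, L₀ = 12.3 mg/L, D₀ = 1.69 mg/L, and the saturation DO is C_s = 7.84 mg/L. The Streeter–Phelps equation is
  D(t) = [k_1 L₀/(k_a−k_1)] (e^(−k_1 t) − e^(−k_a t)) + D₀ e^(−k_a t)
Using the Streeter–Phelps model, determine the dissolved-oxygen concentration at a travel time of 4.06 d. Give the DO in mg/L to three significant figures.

k_1 L₀/(k_a−k_1) = 0.431×12.3/(0.376−0.431) = 5.301/-0.05500 = -96.39 mg/L.
e^(−k_1 t) = e^(−0.431×4.060) = 0.1738; e^(−k_a t) = e^(−0.376×4.060) = 0.2173.
D = -96.39 × (0.1738 − 0.2173) + 1.69 × 0.2173 = 4.191 + 0.3672 = 4.558 mg/L.
DO = C_s − D = 7.84 − 4.558 = 3.282 mg/L.

DO ≈ 3.28 mg/L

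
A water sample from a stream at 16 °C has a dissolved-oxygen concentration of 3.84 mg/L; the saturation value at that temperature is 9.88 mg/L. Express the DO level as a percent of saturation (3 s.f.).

38.9 % saturation

% saturation = C/C_s × 100 = 3.84/9.88 × 100 = 38.9 %.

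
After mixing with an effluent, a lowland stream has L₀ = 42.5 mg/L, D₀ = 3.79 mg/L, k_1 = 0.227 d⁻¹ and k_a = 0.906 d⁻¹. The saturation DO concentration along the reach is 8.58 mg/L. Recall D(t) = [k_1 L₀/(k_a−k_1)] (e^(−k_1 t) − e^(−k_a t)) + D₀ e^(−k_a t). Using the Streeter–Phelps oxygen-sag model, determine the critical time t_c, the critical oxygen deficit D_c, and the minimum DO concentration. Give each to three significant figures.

With k_a/k_1 = 3.991 and 1 − D₀(k_a−k_1)/(k_1 L₀) = 0.7333,
t_c = ln(3.991 × 0.7333) / (0.906 − 0.227) = ln(2.927) / 0.6790 = 1.074/0.6790 = 1.581 d.
L(t_c) = L₀ e^(−k_1 t_c) = 42.5 × 0.6984 = 29.68 mg/L, and at the critical point k_a D_c = k_1 L, so D_c = (0.227/0.906) × 29.68 = 7.437 mg/L.
Minimum DO = C_s − D_c = 8.58 − 7.437 = 1.143 mg/L.

t_c ≈ 1.58 d; D_c ≈ 7.44 mg/L; min DO ≈ 1.14 mg/L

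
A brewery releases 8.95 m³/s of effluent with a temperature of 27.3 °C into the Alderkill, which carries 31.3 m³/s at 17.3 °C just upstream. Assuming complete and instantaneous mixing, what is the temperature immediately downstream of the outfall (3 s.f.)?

19.5 °C

Flow-weighted mixing: C = (Q_r C_r + Q_w C_w)/(Q_r + Q_w)
= (31.3×17.3 + 8.95×27.3)/(31.3 + 8.95) = 785.8/40.25 = 19.52 °C.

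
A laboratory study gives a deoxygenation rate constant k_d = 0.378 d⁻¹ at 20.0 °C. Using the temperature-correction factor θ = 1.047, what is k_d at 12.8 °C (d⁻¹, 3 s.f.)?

k_d(T₂) = k_d(T₁) · θ^(T₂−T₁) = 0.378 × 1.047^(12.8−20.0)
= 0.378 × 1.047^-7.20 = 0.378 × 0.7184 = 0.2716 d⁻¹.

k_d ≈ 0.272 d⁻¹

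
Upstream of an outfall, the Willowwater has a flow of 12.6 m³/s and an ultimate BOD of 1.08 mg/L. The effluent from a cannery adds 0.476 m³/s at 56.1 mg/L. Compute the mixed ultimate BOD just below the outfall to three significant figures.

Flow-weighted mixing: C = (Q_r C_r + Q_w C_w)/(Q_r + Q_w)
= (12.6×1.08 + 0.476×56.1)/(12.6 + 0.476) = 40.31/13.08 = 3.083 mg/L.

3.08 mg/L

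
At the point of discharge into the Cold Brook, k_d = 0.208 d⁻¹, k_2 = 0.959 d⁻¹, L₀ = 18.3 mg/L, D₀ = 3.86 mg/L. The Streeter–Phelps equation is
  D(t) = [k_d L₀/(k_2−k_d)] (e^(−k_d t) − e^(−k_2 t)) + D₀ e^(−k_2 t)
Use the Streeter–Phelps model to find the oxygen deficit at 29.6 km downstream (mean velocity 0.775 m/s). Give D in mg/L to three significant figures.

Travel time t = x/v = 29.6 km / (0.775 m/s) = 29600 m / 0.775 m/s = 38190 s = 0.4421 d.
k_d L₀/(k_2−k_d) = 0.208×18.3/(0.959−0.208) = 3.806/0.7510 = 5.068 mg/L.
e^(−k_d t) = e^(−0.208×0.4421) = 0.9122; e^(−k_2 t) = e^(−0.959×0.4421) = 0.6545.
D = 5.068 × (0.9122 − 0.6545) + 3.86 × 0.6545 = 1.306 + 2.526 = 3.832 mg/L.

D ≈ 3.83 mg/L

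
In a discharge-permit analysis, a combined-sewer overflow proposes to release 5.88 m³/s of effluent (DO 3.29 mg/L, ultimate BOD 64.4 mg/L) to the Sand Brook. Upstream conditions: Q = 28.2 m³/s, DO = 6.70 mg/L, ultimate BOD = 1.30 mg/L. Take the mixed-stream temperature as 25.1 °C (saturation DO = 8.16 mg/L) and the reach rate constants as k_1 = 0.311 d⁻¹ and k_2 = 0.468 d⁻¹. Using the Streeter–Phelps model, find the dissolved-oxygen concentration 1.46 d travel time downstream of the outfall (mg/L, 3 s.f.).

Mixed DO = (28.2×6.70 + 5.88×3.29)/(28.2+5.88) = 208.3/34.08 = 6.112 mg/L.
Mixed L₀ = (28.2×1.30 + 5.88×64.4)/(34.08) = 415.3/34.08 = 12.19 mg/L.
Initial deficit D₀ = C_s − DO₀ = 8.16 − 6.112 = 2.048 mg/L.
D(1.46) = [0.311×12.19/(0.468−0.311)](e^(−0.311×1.46) − e^(−0.468×1.46)) + 2.048 e^(−0.468×1.46)
= 24.14 × (0.6350 − 0.5050) + 2.048 × 0.5050 = 4.175 mg/L.
DO = 8.16 − 4.175 = 3.985 mg/L.

DO ≈ 3.99 mg/L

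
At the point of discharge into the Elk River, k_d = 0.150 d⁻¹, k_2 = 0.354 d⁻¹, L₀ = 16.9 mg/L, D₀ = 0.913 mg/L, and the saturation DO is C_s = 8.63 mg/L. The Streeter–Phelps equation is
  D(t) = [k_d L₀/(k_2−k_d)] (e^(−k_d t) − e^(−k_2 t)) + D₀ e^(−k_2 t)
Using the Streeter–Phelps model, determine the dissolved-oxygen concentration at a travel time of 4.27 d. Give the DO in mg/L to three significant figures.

DO ≈ 4.62 mg/L

k_d L₀/(k_2−k_d) = 0.150×16.9/(0.354−0.150) = 2.535/0.2040 = 12.43 mg/L.
e^(−k_d t) = e^(−0.150×4.270) = 0.5270; e^(−k_2 t) = e^(−0.354×4.270) = 0.2206.
D = 12.43 × (0.5270 − 0.2206) + 0.913 × 0.2206 = 3.808 + 0.2014 = 4.010 mg/L.
DO = C_s − D = 8.63 − 4.010 = 4.620 mg/L.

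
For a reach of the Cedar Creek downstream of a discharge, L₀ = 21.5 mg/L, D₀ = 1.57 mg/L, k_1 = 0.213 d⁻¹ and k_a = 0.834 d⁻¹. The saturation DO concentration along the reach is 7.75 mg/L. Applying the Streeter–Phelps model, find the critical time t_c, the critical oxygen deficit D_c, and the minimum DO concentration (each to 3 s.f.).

t_c ≈ 1.81 d; D_c ≈ 3.73 mg/L; min DO ≈ 4.02 mg/L

With k_a/k_1 = 3.915 and 1 − D₀(k_a−k_1)/(k_1 L₀) = 0.7871,
t_c = ln(3.915 × 0.7871) / (0.834 − 0.213) = ln(3.082) / 0.6210 = 1.126/0.6210 = 1.812 d.
D_c = (k_1/k_a) L₀ e^(−k_1 t_c) = (0.213/0.834) × 21.5 × e^(−0.213×1.812) = 0.2554 × 21.5 × 0.6797 = 3.732 mg/L.
Minimum DO = C_s − D_c = 7.75 − 3.732 = 4.018 mg/L.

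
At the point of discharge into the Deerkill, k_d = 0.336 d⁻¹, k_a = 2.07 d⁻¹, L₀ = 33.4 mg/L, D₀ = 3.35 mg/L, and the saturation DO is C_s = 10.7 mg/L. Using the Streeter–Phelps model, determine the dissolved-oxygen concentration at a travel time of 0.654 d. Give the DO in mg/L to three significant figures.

k_d L₀/(k_a−k_d) = 0.336×33.4/(2.07−0.336) = 11.22/1.734 = 6.472 mg/L.
e^(−k_d t) = e^(−0.336×0.6540) = 0.8027; e^(−k_a t) = e^(−2.07×0.6540) = 0.2583.
D = 6.472 × (0.8027 − 0.2583) + 3.35 × 0.2583 = 3.524 + 0.8652 = 4.389 mg/L.
DO = C_s − D = 10.7 − 4.389 = 6.311 mg/L.

DO ≈ 6.31 mg/L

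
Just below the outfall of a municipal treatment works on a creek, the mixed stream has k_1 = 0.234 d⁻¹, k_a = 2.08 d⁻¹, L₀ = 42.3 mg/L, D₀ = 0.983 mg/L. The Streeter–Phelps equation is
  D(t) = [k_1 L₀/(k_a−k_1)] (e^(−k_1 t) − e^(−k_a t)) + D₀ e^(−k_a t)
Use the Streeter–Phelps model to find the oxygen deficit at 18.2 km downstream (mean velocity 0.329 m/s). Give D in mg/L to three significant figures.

Travel time t = x/v = 18.2 km / (0.329 m/s) = 18200 m / 0.329 m/s = 55320 s = 0.6403 d.
k_1 L₀/(k_a−k_1) = 0.234×42.3/(2.08−0.234) = 9.898/1.846 = 5.362 mg/L.
e^(−k_1 t) = e^(−0.234×0.6403) = 0.8609; e^(−k_a t) = e^(−2.08×0.6403) = 0.2640.
D = 5.362 × (0.8609 − 0.2640) + 0.983 × 0.2640 = 3.200 + 0.2595 = 3.460 mg/L.

D ≈ 3.46 mg/L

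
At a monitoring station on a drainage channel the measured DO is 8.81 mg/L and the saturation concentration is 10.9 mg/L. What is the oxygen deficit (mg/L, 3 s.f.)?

D = C_s − C = 10.9 − 8.81 = 2.09 mg/L.

D ≈ 2.09 mg/L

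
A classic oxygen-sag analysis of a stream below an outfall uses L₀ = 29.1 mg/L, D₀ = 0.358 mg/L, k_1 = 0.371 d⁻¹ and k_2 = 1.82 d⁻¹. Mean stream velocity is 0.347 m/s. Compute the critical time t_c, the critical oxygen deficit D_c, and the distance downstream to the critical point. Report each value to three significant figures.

t_c ≈ 1.06 d; D_c ≈ 4.00 mg/L; x_c ≈ 31.9 km

With k_2/k_1 = 4.906 and 1 − D₀(k_2−k_1)/(k_1 L₀) = 0.9520,
t_c = ln(4.906 × 0.9520) / (1.82 − 0.371) = ln(4.670) / 1.449 = 1.541/1.449 = 1.064 d.
L(t_c) = L₀ e^(−k_1 t_c) = 29.1 × 0.6740 = 19.61 mg/L, and at the critical point k_2 D_c = k_1 L, so D_c = (0.371/1.82) × 19.61 = 3.998 mg/L.
x_c = v t_c = 0.347 m/s × 1.064 d × 86400 s/d = 31890 m ≈ 31.9 km.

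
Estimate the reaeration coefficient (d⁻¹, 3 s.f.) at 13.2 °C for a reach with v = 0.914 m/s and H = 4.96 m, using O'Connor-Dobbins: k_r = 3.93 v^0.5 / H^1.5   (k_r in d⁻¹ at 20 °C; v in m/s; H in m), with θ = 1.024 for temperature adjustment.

k_r(20) = 3.93 × 0.914^0.5 / 4.96^1.5 = 3.93 × 0.9560 / 11.05 = 0.3401 d⁻¹.
k_r(13.2) = 0.3401 × 1.024^(13.2−20) = 0.3401 × 0.8511 = 0.2895 d⁻¹.

k_r ≈ 0.289 d⁻¹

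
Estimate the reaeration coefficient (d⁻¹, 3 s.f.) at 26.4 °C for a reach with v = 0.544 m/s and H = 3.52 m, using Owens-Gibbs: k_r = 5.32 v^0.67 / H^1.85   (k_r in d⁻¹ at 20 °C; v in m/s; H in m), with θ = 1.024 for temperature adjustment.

k_r ≈ 0.401 d⁻¹

k_r(20) = 5.32 × 0.544^0.67 / 3.52^1.85 = 5.32 × 0.6650 / 10.26 = 0.3449 d⁻¹.
k_r(26.4) = 0.3449 × 1.024^(26.4−20) = 0.3449 × 1.164 = 0.4014 d⁻¹.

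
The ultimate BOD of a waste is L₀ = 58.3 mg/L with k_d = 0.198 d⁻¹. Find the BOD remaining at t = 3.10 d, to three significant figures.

L_t = L₀ e^(−k_d t) = 58.3 × e^(−0.198×3.10) = 58.3 × 0.5413 = 31.56 mg/L.

L ≈ 31.6 mg/L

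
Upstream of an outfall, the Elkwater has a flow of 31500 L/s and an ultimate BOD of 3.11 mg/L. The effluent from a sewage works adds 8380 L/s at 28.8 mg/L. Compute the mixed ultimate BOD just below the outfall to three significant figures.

8.51 mg/L

Flow-weighted mixing: C = (Q_r C_r + Q_w C_w)/(Q_r + Q_w)
= (31500×3.11 + 8380×28.8)/(31500 + 8380) = 339300/39880 = 8.508 mg/L.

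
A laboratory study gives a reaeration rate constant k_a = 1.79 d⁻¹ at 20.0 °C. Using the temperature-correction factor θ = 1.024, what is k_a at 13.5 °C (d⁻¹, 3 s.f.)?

k_a ≈ 1.53 d⁻¹

k_a(T₂) = k_a(T₁) · θ^(T₂−T₁) = 1.79 × 1.024^(13.5−20.0)
= 1.79 × 1.024^-6.50 = 1.79 × 0.8571 = 1.534 d⁻¹.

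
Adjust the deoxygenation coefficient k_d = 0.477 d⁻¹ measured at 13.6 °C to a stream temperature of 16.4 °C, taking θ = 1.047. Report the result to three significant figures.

k_d(T₂) = k_d(T₁) · θ^(T₂−T₁) = 0.477 × 1.047^(16.4−13.6)
= 0.477 × 1.047^2.80 = 0.477 × 1.137 = 0.5425 d⁻¹.

k_d ≈ 0.542 d⁻¹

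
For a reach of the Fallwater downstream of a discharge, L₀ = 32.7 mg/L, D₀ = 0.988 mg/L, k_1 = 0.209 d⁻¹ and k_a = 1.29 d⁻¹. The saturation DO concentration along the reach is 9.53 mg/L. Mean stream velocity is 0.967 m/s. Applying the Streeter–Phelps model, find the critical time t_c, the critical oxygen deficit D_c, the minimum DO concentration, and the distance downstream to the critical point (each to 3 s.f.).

At the critical point dD/dt = 0, so k_1 L₀ e^(−k_1 t) = k_a D. Substituting D(t) from the Streeter–Phelps equation and solving for t gives
t_c = ln[(k_a/k_1)(1 − D₀(k_a−k_1)/(k_1 L₀))] / (k_a−k_1).
Here k_a−k_1 = 1.081 d⁻¹ and 1 − D₀(k_a−k_1)/(k_1 L₀) = 1 − 0.988×1.081/(0.209×32.7) = 0.8437, so
t_c = ln(6.172 × 0.8437) / 1.081 = 1.650 / 1.081 = 1.526 d.
L(t_c) = L₀ e^(−k_1 t_c) = 32.7 × 0.7268 = 23.77 mg/L, and at the critical point k_a D_c = k_1 L, so D_c = (0.209/1.29) × 23.77 = 3.851 mg/L.
Minimum DO = C_s − D_c = 9.53 − 3.851 = 5.679 mg/L.
x_c = v t_c = 0.967 m/s × 1.526 d × 86400 s/d = 127500 m ≈ 128 km.

t_c ≈ 1.53 d; D_c ≈ 3.85 mg/L; min DO ≈ 5.68 mg/L; x_c ≈ 128 km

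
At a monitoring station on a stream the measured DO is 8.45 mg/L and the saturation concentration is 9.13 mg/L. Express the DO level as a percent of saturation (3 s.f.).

92.6 % saturation

% saturation = C/C_s × 100 = 8.45/9.13 × 100 = 92.6 %.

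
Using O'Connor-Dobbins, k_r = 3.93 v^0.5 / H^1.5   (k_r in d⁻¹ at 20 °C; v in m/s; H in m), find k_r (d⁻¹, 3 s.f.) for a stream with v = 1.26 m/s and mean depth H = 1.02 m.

k_r = 3.93 × 1.26^0.5 / 1.02^1.5 = 3.93 × 1.122 / 1.030 = 4.282 d⁻¹.

k_r ≈ 4.28 d⁻¹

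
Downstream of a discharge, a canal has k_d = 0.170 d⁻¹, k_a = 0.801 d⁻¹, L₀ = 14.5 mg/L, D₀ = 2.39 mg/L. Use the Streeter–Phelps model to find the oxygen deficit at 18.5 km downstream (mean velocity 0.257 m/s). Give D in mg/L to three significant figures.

D ≈ 2.61 mg/L

Travel time t = x/v = 18.5 km / (0.257 m/s) = 18500 m / 0.257 m/s = 71980 s = 0.8332 d.
k_d L₀/(k_a−k_d) = 0.170×14.5/(0.801−0.170) = 2.465/0.6310 = 3.906 mg/L.
e^(−k_d t) = e^(−0.170×0.8332) = 0.8679; e^(−k_a t) = e^(−0.801×0.8332) = 0.5131.
D = 3.906 × (0.8679 − 0.5131) + 2.39 × 0.5131 = 1.386 + 1.226 = 2.613 mg/L.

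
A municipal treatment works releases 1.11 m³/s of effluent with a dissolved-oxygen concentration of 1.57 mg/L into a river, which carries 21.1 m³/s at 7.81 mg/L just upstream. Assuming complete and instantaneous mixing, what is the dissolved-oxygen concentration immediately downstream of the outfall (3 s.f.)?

7.50 mg/L

Flow-weighted mixing: C = (Q_r C_r + Q_w C_w)/(Q_r + Q_w)
= (21.1×7.81 + 1.11×1.57)/(21.1 + 1.11) = 166.5/22.21 = 7.498 mg/L.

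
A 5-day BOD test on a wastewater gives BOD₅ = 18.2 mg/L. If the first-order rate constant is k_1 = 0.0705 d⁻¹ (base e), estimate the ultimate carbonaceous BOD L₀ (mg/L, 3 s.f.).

L₀ ≈ 61.3 mg/L

BOD₅ = L₀(1 − e^(−5k_1)) ⇒ L₀ = BOD₅ / (1 − e^(−5×0.0705))
= 18.2 / (1 − 0.7029) = 18.2 / 0.2971 = 61.26 mg/L.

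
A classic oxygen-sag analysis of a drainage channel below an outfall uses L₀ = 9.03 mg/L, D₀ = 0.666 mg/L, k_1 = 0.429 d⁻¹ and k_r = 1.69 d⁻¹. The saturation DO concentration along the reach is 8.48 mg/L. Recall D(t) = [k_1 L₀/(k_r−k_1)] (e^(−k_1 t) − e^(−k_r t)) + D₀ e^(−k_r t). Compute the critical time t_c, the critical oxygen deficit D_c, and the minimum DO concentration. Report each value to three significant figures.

At the critical point dD/dt = 0, so k_1 L₀ e^(−k_1 t) = k_r D. Substituting D(t) from the Streeter–Phelps equation and solving for t gives
t_c = ln[(k_r/k_1)(1 − D₀(k_r−k_1)/(k_1 L₀))] / (k_r−k_1).
Here k_r−k_1 = 1.261 d⁻¹ and 1 − D₀(k_r−k_1)/(k_1 L₀) = 1 − 0.666×1.261/(0.429×9.03) = 0.7832, so
t_c = ln(3.939 × 0.7832) / 1.261 = 1.127 / 1.261 = 0.8935 d.
L(t_c) = L₀ e^(−k_1 t_c) = 9.03 × 0.6816 = 6.155 mg/L, and at the critical point k_r D_c = k_1 L, so D_c = (0.429/1.69) × 6.155 = 1.562 mg/L.
Minimum DO = C_s − D_c = 8.48 − 1.562 = 6.918 mg/L.

t_c ≈ 0.893 d; D_c ≈ 1.56 mg/L; min DO ≈ 6.92 mg/L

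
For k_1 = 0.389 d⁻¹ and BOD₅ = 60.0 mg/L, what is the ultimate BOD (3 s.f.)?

L₀ ≈ 70.0 mg/L

BOD₅ = L₀(1 − e^(−5k_1)) ⇒ L₀ = BOD₅ / (1 − e^(−5×0.389))
= 60.0 / (1 − 0.1430) = 60.0 / 0.8570 = 70.01 mg/L.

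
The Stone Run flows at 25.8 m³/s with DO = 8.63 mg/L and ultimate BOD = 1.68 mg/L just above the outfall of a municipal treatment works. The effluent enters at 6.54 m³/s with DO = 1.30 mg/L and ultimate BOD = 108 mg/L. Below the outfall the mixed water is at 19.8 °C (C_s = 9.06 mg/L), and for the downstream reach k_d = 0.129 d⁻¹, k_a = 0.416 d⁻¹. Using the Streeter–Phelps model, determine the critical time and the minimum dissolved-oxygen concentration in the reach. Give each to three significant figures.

t_c ≈ 3.37 d; minimum DO ≈ 4.41 mg/L

Mixed DO = (25.8×8.63 + 6.54×1.30)/(25.8+6.54) = 231.2/32.34 = 7.148 mg/L.
Mixed L₀ = (25.8×1.68 + 6.54×108)/(32.34) = 749.7/32.34 = 23.18 mg/L.
Initial deficit D₀ = C_s − DO₀ = 9.06 − 7.148 = 1.912 mg/L.
t_c = (1/0.2870) ln[(0.416/0.129)(1 − 1.912×0.2870/(0.129×23.18))] = 3.484 × ln(2.633) = 3.373 d.
D_c = (0.129/0.416) × 23.18 × e^(−0.129×3.373) = 0.3101 × 23.18 × 0.6472 = 4.652 mg/L.
Minimum DO = 9.06 − 4.652 = 4.408 mg/L.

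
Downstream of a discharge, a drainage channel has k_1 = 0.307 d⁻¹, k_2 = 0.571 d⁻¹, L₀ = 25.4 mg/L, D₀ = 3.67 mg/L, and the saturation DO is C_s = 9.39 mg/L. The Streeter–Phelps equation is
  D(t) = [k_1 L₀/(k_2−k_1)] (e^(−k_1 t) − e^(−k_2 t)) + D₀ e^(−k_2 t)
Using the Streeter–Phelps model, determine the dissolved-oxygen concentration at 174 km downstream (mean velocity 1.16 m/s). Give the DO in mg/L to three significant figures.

DO ≈ 1.66 mg/L

Travel time t = x/v = 174 km / (1.16 m/s) = 174000 m / 1.16 m/s = 150000 s = 1.736 d.
k_1 L₀/(k_2−k_1) = 0.307×25.4/(0.571−0.307) = 7.798/0.2640 = 29.54 mg/L.
e^(−k_1 t) = e^(−0.307×1.736) = 0.5868; e^(−k_2 t) = e^(−0.571×1.736) = 0.3711.
D = 29.54 × (0.5868 − 0.3711) + 3.67 × 0.3711 = 6.373 + 1.362 = 7.735 mg/L.
DO = C_s − D = 9.39 − 7.735 = 1.655 mg/L.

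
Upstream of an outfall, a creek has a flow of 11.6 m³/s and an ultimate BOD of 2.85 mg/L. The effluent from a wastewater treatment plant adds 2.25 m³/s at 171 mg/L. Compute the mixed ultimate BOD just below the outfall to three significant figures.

Flow-weighted mixing: C = (Q_r C_r + Q_w C_w)/(Q_r + Q_w)
= (11.6×2.85 + 2.25×171)/(11.6 + 2.25) = 417.8/13.85 = 30.17 mg/L.

30.2 mg/L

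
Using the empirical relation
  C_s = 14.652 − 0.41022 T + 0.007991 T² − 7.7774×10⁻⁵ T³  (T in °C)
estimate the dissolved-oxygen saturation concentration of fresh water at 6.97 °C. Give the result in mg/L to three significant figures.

C_s ≈ 12.2 mg/L

C_s = 14.652 − 0.41022×6.97 + 0.007991×6.97² − 7.7774×10⁻⁵×6.97³ = 12.15 mg/L.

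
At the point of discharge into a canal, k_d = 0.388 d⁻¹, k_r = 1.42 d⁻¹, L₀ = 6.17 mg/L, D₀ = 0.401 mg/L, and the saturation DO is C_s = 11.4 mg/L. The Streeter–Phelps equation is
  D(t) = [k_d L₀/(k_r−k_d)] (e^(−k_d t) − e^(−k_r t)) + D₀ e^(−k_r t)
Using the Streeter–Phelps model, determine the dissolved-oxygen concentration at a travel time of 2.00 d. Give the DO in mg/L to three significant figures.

k_d L₀/(k_r−k_d) = 0.388×6.17/(1.42−0.388) = 2.394/1.032 = 2.320 mg/L.
e^(−k_d t) = e^(−0.388×2.000) = 0.4602; e^(−k_r t) = e^(−1.42×2.000) = 0.05843.
D = 2.320 × (0.4602 − 0.05843) + 0.401 × 0.05843 = 0.9321 + 0.02343 = 0.9555 mg/L.
DO = C_s − D = 11.4 − 0.9555 = 10.44 mg/L.

DO ≈ 10.4 mg/L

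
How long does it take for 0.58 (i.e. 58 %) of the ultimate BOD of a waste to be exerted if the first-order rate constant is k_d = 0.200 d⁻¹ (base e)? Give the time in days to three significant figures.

t ≈ 4.34 d

y/L₀ = 1 − e^(−k_d t) = 0.58 ⇒ e^(−k_d t) = 0.420
t = −ln(0.420) / 0.200 = 0.8675 / 0.200 = 4.338 d.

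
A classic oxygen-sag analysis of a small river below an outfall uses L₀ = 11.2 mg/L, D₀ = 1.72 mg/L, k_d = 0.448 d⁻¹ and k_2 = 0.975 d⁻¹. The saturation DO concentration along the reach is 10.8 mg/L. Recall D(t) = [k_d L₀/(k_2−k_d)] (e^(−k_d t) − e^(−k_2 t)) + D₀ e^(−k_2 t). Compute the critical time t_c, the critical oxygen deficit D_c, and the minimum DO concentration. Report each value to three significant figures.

t_c ≈ 1.10 d; D_c ≈ 3.15 mg/L; min DO ≈ 7.65 mg/L

At the critical point dD/dt = 0, so k_d L₀ e^(−k_d t) = k_2 D. Substituting D(t) from the Streeter–Phelps equation and solving for t gives
t_c = ln[(k_2/k_d)(1 − D₀(k_2−k_d)/(k_d L₀))] / (k_2−k_d).
Here k_2−k_d = 0.5270 d⁻¹ and 1 − D₀(k_2−k_d)/(k_d L₀) = 1 − 1.72×0.5270/(0.448×11.2) = 0.8193, so
t_c = ln(2.176 × 0.8193) / 0.5270 = 0.5784 / 0.5270 = 1.098 d.
D_c = (k_d/k_2) L₀ e^(−k_d t_c) = (0.448/0.975) × 11.2 × e^(−0.448×1.098) = 0.4595 × 11.2 × 0.6116 = 3.147 mg/L.
Minimum DO = C_s − D_c = 10.8 − 3.147 = 7.653 mg/L.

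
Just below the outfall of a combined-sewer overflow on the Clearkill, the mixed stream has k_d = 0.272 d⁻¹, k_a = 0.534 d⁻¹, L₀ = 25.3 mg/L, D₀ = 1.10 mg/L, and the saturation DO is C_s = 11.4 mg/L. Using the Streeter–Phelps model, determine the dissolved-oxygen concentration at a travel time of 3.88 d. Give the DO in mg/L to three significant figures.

DO ≈ 5.43 mg/L

k_d L₀/(k_a−k_d) = 0.272×25.3/(0.534−0.272) = 6.882/0.2620 = 26.27 mg/L.
e^(−k_d t) = e^(−0.272×3.880) = 0.3481; e^(−k_a t) = e^(−0.534×3.880) = 0.1259.
D = 26.27 × (0.3481 − 0.1259) + 1.10 × 0.1259 = 5.834 + 0.1385 = 5.973 mg/L.
DO = C_s − D = 11.4 − 5.973 = 5.427 mg/L.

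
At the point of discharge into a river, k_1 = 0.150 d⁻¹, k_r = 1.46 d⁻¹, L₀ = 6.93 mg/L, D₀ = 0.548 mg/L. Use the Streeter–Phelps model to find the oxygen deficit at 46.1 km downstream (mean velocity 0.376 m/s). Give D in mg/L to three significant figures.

Travel time t = x/v = 46.1 km / (0.376 m/s) = 46100 m / 0.376 m/s = 122600 s = 1.419 d.
k_1 L₀/(k_r−k_1) = 0.150×6.93/(1.46−0.150) = 1.039/1.310 = 0.7935 mg/L.
e^(−k_1 t) = e^(−0.150×1.419) = 0.8083; e^(−k_r t) = e^(−1.46×1.419) = 0.1260.
D = 0.7935 × (0.8083 − 0.1260) + 0.548 × 0.1260 = 0.5414 + 0.06902 = 0.6104 mg/L.

D ≈ 0.610 mg/L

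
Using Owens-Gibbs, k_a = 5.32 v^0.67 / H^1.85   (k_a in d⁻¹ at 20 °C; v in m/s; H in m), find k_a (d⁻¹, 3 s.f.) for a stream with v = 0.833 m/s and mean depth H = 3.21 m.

k_a = 5.32 × 0.833^0.67 / 3.21^1.85 = 5.32 × 0.8848 / 8.650 = 0.5441 d⁻¹.

k_a ≈ 0.544 d⁻¹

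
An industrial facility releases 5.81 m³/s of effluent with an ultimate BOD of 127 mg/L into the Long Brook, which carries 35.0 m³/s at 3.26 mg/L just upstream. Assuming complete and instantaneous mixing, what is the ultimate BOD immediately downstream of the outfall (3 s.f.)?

Flow-weighted mixing: C = (Q_r C_r + Q_w C_w)/(Q_r + Q_w)
= (35.0×3.26 + 5.81×127)/(35.0 + 5.81) = 852.0/40.81 = 20.88 mg/L.

20.9 mg/L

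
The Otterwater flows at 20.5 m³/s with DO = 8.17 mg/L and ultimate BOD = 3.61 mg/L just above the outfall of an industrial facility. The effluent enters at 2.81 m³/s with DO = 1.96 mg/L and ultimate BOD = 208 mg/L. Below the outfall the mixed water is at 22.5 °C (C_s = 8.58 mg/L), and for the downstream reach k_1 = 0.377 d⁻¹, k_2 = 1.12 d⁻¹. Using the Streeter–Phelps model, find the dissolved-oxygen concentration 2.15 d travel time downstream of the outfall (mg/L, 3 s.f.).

Mixed DO = (20.5×8.17 + 2.81×1.96)/(20.5+2.81) = 173.0/23.31 = 7.421 mg/L.
Mixed L₀ = (20.5×3.61 + 2.81×208)/(23.31) = 658.5/23.31 = 28.25 mg/L.
Initial deficit D₀ = C_s − DO₀ = 8.58 − 7.421 = 1.159 mg/L.
D(2.15) = [0.377×28.25/(1.12−0.377)](e^(−0.377×2.15) − e^(−1.12×2.15)) + 1.159 e^(−1.12×2.15)
= 14.33 × (0.4446 − 0.09000) + 1.159 × 0.09000 = 5.187 mg/L.
DO = 8.58 − 5.187 = 3.393 mg/L.

DO ≈ 3.39 mg/L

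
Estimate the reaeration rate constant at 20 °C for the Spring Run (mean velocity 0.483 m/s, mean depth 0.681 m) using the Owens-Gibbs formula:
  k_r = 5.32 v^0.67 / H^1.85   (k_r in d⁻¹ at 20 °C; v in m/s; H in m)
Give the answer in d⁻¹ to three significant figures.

k_r = 5.32 × 0.483^0.67 / 0.681^1.85 = 5.32 × 0.6141 / 0.4913 = 6.650 d⁻¹.

k_r ≈ 6.65 d⁻¹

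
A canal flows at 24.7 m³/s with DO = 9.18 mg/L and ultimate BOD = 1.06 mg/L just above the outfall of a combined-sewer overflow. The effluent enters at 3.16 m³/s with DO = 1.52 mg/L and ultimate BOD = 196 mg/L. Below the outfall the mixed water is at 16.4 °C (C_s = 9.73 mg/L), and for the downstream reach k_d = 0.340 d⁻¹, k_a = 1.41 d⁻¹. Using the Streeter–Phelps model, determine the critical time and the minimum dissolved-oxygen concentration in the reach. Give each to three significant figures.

Mixed DO = (24.7×9.18 + 3.16×1.52)/(24.7+3.16) = 231.5/27.86 = 8.311 mg/L.
Mixed L₀ = (24.7×1.06 + 3.16×196)/(27.86) = 645.5/27.86 = 23.17 mg/L.
Initial deficit D₀ = C_s − DO₀ = 9.73 − 8.311 = 1.419 mg/L.
t_c = (1/1.070) ln[(1.41/0.340)(1 − 1.419×1.070/(0.340×23.17))] = 0.9346 × ln(3.348) = 1.129 d.
D_c = (0.340/1.41) × 23.17 × e^(−0.340×1.129) = 0.2411 × 23.17 × 0.6812 = 3.806 mg/L.
Minimum DO = 9.73 − 3.806 = 5.924 mg/L.

t_c ≈ 1.13 d; minimum DO ≈ 5.92 mg/L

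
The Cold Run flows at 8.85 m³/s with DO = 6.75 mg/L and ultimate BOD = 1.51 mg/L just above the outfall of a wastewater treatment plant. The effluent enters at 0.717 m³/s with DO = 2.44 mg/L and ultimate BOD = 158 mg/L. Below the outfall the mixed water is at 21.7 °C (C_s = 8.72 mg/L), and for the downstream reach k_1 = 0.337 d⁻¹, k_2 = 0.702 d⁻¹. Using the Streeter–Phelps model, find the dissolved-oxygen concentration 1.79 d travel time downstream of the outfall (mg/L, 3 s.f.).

DO ≈ 4.86 mg/L

Mixed DO = (8.85×6.75 + 0.717×2.44)/(8.85+0.717) = 61.49/9.567 = 6.427 mg/L.
Mixed L₀ = (8.85×1.51 + 0.717×158)/(9.567) = 126.6/9.567 = 13.24 mg/L.
Initial deficit D₀ = C_s − DO₀ = 8.72 − 6.427 = 2.293 mg/L.
D(1.79) = [0.337×13.24/(0.702−0.337)](e^(−0.337×1.79) − e^(−0.702×1.79)) + 2.293 e^(−0.702×1.79)
= 12.22 × (0.5470 − 0.2846) + 2.293 × 0.2846 = 3.860 mg/L.
DO = 8.72 − 3.860 = 4.860 mg/L.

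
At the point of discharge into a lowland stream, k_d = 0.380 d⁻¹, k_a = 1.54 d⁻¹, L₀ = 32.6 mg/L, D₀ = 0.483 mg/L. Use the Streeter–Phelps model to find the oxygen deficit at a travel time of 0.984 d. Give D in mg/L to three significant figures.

k_d L₀/(k_a−k_d) = 0.380×32.6/(1.54−0.380) = 12.39/1.160 = 10.68 mg/L.
e^(−k_d t) = e^(−0.380×0.9840) = 0.6880; e^(−k_a t) = e^(−1.54×0.9840) = 0.2197.
D = 10.68 × (0.6880 − 0.2197) + 0.483 × 0.2197 = 5.001 + 0.1061 = 5.107 mg/L.

D ≈ 5.11 mg/L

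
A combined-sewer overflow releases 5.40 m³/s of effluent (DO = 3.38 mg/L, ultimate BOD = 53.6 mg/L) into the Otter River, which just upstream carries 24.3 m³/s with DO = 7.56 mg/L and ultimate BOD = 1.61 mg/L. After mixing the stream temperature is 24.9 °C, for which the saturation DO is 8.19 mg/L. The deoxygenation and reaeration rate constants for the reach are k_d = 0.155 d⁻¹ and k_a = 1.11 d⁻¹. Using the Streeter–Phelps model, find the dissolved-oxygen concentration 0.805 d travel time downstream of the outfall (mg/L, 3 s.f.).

Mixed DO = (24.3×7.56 + 5.40×3.38)/(24.3+5.40) = 202.0/29.70 = 6.800 mg/L.
Mixed L₀ = (24.3×1.61 + 5.40×53.6)/(29.70) = 328.6/29.70 = 11.06 mg/L.
Initial deficit D₀ = C_s − DO₀ = 8.19 − 6.800 = 1.390 mg/L.
D(0.805) = [0.155×11.06/(1.11−0.155)](e^(−0.155×0.805) − e^(−1.11×0.805)) + 1.390 e^(−1.11×0.805)
= 1.796 × (0.8827 − 0.4092) + 1.390 × 0.4092 = 1.419 mg/L.
DO = 8.19 − 1.419 = 6.771 mg/L.

DO ≈ 6.77 mg/L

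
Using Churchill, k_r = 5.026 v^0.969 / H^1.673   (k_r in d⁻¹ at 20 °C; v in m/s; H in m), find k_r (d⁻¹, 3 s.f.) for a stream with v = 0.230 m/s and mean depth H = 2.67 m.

k_r = 5.026 × 0.230^0.969 / 2.67^1.673 = 5.026 × 0.2407 / 5.171 = 0.2340 d⁻¹.

k_r ≈ 0.234 d⁻¹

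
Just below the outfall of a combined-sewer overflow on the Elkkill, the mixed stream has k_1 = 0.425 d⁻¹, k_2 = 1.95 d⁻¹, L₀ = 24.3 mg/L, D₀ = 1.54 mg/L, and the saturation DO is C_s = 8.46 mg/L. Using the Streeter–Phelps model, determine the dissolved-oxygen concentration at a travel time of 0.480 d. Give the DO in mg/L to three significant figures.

DO ≈ 4.99 mg/L

k_1 L₀/(k_2−k_1) = 0.425×24.3/(1.95−0.425) = 10.33/1.525 = 6.772 mg/L.
e^(−k_1 t) = e^(−0.425×0.4800) = 0.8155; e^(−k_2 t) = e^(−1.95×0.4800) = 0.3922.
D = 6.772 × (0.8155 − 0.3922) + 1.54 × 0.3922 = 2.866 + 0.6040 = 3.470 mg/L.
DO = C_s − D = 8.46 − 3.470 = 4.990 mg/L.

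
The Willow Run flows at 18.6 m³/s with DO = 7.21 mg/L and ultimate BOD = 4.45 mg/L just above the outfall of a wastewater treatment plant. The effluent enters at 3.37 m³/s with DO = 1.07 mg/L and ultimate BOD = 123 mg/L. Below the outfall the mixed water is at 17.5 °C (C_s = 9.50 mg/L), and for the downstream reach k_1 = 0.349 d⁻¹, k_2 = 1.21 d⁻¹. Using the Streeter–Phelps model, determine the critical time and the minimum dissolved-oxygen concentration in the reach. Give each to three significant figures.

t_c ≈ 0.940 d; minimum DO ≈ 4.80 mg/L

Mixed DO = (18.6×7.21 + 3.37×1.07)/(18.6+3.37) = 137.7/21.97 = 6.268 mg/L.
Mixed L₀ = (18.6×4.45 + 3.37×123)/(21.97) = 497.3/21.97 = 22.63 mg/L.
Initial deficit D₀ = C_s − DO₀ = 9.50 − 6.268 = 3.232 mg/L.
t_c = (1/0.8610) ln[(1.21/0.349)(1 − 3.232×0.8610/(0.349×22.63))] = 1.161 × ln(2.246) = 0.9397 d.
D_c = (0.349/1.21) × 22.63 × e^(−0.349×0.9397) = 0.2884 × 22.63 × 0.7204 = 4.703 mg/L.
Minimum DO = 9.50 − 4.703 = 4.797 mg/L.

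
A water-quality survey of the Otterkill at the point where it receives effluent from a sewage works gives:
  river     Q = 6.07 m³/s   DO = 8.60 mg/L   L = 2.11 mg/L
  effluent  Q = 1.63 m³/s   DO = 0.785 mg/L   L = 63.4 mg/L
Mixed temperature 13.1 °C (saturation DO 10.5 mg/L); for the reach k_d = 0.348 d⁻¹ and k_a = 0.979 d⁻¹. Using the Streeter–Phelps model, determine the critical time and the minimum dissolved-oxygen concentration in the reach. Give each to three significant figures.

Mixed DO = (6.07×8.60 + 1.63×0.785)/(6.07+1.63) = 53.48/7.700 = 6.946 mg/L.
Mixed L₀ = (6.07×2.11 + 1.63×63.4)/(7.700) = 116.1/7.700 = 15.08 mg/L.
Initial deficit D₀ = C_s − DO₀ = 10.5 − 6.946 = 3.554 mg/L.
t_c = (1/0.6310) ln[(0.979/0.348)(1 − 3.554×0.6310/(0.348×15.08))] = 1.585 × ln(1.611) = 0.7560 d.
D_c = (0.348/0.979) × 15.08 × e^(−0.348×0.7560) = 0.3555 × 15.08 × 0.7687 = 4.122 mg/L.
Minimum DO = 10.5 − 4.122 = 6.378 mg/L.

t_c ≈ 0.756 d; minimum DO ≈ 6.38 mg/L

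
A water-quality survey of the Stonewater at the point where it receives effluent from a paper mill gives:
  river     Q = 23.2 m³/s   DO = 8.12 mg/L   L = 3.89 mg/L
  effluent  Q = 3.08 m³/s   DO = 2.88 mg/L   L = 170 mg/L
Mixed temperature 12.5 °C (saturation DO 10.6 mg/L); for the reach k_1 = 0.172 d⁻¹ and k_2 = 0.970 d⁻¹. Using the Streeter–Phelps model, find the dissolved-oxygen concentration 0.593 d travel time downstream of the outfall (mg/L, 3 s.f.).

DO ≈ 7.15 mg/L

Mixed DO = (23.2×8.12 + 3.08×2.88)/(23.2+3.08) = 197.3/26.28 = 7.506 mg/L.
Mixed L₀ = (23.2×3.89 + 3.08×170)/(26.28) = 613.8/26.28 = 23.36 mg/L.
Initial deficit D₀ = C_s − DO₀ = 10.6 − 7.506 = 3.094 mg/L.
D(0.593) = [0.172×23.36/(0.970−0.172)](e^(−0.172×0.593) − e^(−0.970×0.593)) + 3.094 e^(−0.970×0.593)
= 5.035 × (0.9030 − 0.5626) + 3.094 × 0.5626 = 3.455 mg/L.
DO = 10.6 − 3.455 = 7.145 mg/L.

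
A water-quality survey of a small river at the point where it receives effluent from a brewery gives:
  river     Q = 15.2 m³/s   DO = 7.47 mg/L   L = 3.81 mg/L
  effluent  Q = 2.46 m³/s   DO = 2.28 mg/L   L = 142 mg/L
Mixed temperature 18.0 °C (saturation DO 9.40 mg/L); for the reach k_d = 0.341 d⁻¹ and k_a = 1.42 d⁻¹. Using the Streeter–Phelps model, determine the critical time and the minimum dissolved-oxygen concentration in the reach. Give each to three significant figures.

Mixed DO = (15.2×7.47 + 2.46×2.28)/(15.2+2.46) = 119.2/17.66 = 6.747 mg/L.
Mixed L₀ = (15.2×3.81 + 2.46×142)/(17.66) = 407.2/17.66 = 23.06 mg/L.
Initial deficit D₀ = C_s − DO₀ = 9.40 − 6.747 = 2.653 mg/L.
t_c = (1/1.079) ln[(1.42/0.341)(1 − 2.653×1.079/(0.341×23.06))] = 0.9268 × ln(2.648) = 0.9026 d.
D_c = (0.341/1.42) × 23.06 × e^(−0.341×0.9026) = 0.2401 × 23.06 × 0.7351 = 4.070 mg/L.
Minimum DO = 9.40 − 4.070 = 5.330 mg/L.

t_c ≈ 0.903 d; minimum DO ≈ 5.33 mg/L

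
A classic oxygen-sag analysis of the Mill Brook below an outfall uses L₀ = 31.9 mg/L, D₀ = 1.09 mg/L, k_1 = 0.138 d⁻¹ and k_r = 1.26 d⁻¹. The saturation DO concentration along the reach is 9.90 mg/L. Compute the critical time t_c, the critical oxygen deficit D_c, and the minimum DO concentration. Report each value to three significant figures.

t_c = [1/(k_r−k_1)] ln[(k_r/k_1)(1 − D₀(k_r−k_1)/(k_1 L₀))]
= [1/(1.26−0.138)] ln[(1.26/0.138)(1 − 1.09×1.122/(0.138×31.9))]
= (1/1.122) ln[9.130 × 0.7222] = 0.8913 × ln(6.594) = 0.8913 × 1.886 = 1.681 d.
D_c = (k_1/k_r) L₀ e^(−k_1 t_c) = (0.138/1.26) × 31.9 × e^(−0.138×1.681) = 0.1095 × 31.9 × 0.7930 = 2.770 mg/L.
Minimum DO = C_s − D_c = 9.90 − 2.770 = 7.130 mg/L.

t_c ≈ 1.68 d; D_c ≈ 2.77 mg/L; min DO ≈ 7.13 mg/L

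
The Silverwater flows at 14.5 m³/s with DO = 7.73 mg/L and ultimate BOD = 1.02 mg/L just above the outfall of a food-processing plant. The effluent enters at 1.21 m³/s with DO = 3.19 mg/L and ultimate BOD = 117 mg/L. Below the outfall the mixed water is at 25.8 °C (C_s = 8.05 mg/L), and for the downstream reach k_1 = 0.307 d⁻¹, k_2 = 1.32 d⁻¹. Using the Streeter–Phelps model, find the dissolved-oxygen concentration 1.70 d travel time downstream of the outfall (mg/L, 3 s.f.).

DO ≈ 6.51 mg/L

Mixed DO = (14.5×7.73 + 1.21×3.19)/(14.5+1.21) = 115.9/15.71 = 7.380 mg/L.
Mixed L₀ = (14.5×1.02 + 1.21×117)/(15.71) = 156.4/15.71 = 9.953 mg/L.
Initial deficit D₀ = C_s − DO₀ = 8.05 − 7.380 = 0.6697 mg/L.
D(1.70) = [0.307×9.953/(1.32−0.307)](e^(−0.307×1.70) − e^(−1.32×1.70)) + 0.6697 e^(−1.32×1.70)
= 3.016 × (0.5934 − 0.1060) + 0.6697 × 0.1060 = 1.541 mg/L.
DO = 8.05 − 1.541 = 6.509 mg/L.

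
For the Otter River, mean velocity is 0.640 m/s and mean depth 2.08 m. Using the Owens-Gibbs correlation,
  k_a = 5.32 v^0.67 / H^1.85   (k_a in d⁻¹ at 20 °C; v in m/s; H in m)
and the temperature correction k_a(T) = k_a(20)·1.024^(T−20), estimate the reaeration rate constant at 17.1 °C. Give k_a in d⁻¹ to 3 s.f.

k_a(20) = 5.32 × 0.640^0.67 / 2.08^1.85 = 5.32 × 0.7416 / 3.876 = 1.018 d⁻¹.
k_a(17.1) = 1.018 × 1.024^(17.1−20) = 1.018 × 0.9335 = 0.9501 d⁻¹.

k_a ≈ 0.950 d⁻¹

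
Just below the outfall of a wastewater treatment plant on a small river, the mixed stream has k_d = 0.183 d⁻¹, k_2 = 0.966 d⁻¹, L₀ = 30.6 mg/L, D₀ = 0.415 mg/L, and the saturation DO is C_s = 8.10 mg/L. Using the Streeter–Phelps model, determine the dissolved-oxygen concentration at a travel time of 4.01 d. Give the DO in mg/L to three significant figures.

DO ≈ 4.81 mg/L

k_d L₀/(k_2−k_d) = 0.183×30.6/(0.966−0.183) = 5.600/0.7830 = 7.152 mg/L.
e^(−k_d t) = e^(−0.183×4.010) = 0.4801; e^(−k_2 t) = e^(−0.966×4.010) = 0.02078.
D = 7.152 × (0.4801 − 0.02078) + 0.415 × 0.02078 = 3.285 + 0.008625 = 3.293 mg/L.
DO = C_s − D = 8.10 − 3.293 = 4.807 mg/L.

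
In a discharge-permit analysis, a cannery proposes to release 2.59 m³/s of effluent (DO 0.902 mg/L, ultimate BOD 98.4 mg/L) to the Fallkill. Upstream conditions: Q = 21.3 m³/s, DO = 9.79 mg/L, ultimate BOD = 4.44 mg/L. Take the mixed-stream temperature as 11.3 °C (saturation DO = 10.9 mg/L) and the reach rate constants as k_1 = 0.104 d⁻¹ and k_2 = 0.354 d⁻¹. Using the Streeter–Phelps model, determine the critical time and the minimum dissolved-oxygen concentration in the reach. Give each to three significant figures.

Mixed DO = (21.3×9.79 + 2.59×0.902)/(21.3+2.59) = 210.9/23.89 = 8.826 mg/L.
Mixed L₀ = (21.3×4.44 + 2.59×98.4)/(23.89) = 349.4/23.89 = 14.63 mg/L.
Initial deficit D₀ = C_s − DO₀ = 10.9 − 8.826 = 2.074 mg/L.
t_c = (1/0.2500) ln[(0.354/0.104)(1 − 2.074×0.2500/(0.104×14.63))] = 4.000 × ln(2.244) = 3.233 d.
D_c = (0.104/0.354) × 14.63 × e^(−0.104×3.233) = 0.2938 × 14.63 × 0.7145 = 3.070 mg/L.
Minimum DO = 10.9 − 3.070 = 7.830 mg/L.

t_c ≈ 3.23 d; minimum DO ≈ 7.83 mg/L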